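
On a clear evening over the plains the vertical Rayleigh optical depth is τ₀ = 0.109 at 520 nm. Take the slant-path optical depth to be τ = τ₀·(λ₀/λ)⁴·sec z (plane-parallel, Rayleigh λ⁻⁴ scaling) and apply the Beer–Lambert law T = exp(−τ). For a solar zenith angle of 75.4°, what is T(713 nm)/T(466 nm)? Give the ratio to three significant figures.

Airmass: sec 75.4° = 3.9672.
τ(713 nm) = 0.109 × (520/713)⁴ × 3.9672 = 0.109 × 0.2829 × 3.9672 = 0.1223.
τ(466 nm) = 0.109 × (520/466)⁴ × 3.9672 = 0.109 × 1.5505 × 3.9672 = 0.6705.
T(713)/T(466) = exp(τ_B − τ_A) = exp(0.5481) = 1.7300.

1.73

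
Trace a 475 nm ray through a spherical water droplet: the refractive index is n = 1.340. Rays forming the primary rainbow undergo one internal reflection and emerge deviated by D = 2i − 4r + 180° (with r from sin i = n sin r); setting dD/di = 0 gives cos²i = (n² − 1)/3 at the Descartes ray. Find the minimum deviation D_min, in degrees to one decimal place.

cos²i = (1.79560 − 1)/3 = 0.26520; i = arccos(0.51498) = 59.004°.
sin r = sin 59.004°/1.340 = 0.63971; r = 39.770°.
D_min = 2·59.004° − 4·39.770° + 180° = 138.929°.

138.9°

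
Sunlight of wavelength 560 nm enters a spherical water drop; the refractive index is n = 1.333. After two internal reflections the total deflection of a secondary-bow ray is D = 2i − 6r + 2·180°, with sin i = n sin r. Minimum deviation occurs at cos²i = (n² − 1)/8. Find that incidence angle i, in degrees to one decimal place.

cos²i = (1.333² − 1)/8 = (1.77689 − 1)/8 = 0.09711.
cos i = 0.31163, so i = 71.843°.

71.8°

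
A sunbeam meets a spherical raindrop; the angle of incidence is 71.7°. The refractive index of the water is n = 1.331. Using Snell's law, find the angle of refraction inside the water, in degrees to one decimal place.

45.5°

Snell: sin θ_r = sin θ_i / n = sin 71.7° / 1.331 = 0.9494 / 1.331 = 0.7133.
θ_r = arcsin(0.7133) = 45.51°.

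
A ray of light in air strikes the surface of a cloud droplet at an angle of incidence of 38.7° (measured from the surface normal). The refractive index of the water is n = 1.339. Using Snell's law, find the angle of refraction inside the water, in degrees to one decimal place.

27.8°

Snell: sin θ_r = sin θ_i / n = sin 38.7° / 1.339 = 0.6252 / 1.339 = 0.4669.
θ_r = arcsin(0.4669) = 27.84°.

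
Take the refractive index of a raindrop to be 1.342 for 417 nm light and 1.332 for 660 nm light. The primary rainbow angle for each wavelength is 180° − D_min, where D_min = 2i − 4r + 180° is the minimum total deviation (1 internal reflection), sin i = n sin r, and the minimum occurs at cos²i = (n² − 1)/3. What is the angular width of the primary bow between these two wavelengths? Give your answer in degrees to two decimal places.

1.44°

At 417 nm (n = 1.342): cos²i = 0.26699 → i = 58.888°, r = 39.641°, D_min = 139.213°, rainbow angle = 40.787°.
At 660 nm (n = 1.332): cos²i = 0.25807 → i = 59.469°, r = 40.290°, D_min = 137.776°, rainbow angle = 42.224°.
Angular width = |40.787° − 42.224°| = 1.437°.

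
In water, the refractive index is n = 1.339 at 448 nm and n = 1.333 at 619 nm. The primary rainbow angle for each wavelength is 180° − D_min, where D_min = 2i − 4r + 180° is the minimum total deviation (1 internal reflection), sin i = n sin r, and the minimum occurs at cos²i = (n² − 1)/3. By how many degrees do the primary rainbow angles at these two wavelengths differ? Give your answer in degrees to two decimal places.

At 448 nm (n = 1.339): cos²i = 0.26431 → i = 59.062°, r = 39.834°, D_min = 138.786°, rainbow angle = 41.214°.
At 619 nm (n = 1.333): cos²i = 0.25896 → i = 59.410°, r = 40.225°, D_min = 137.922°, rainbow angle = 42.078°.
Angular width = |41.214° − 42.078°| = 0.865°.

0.86°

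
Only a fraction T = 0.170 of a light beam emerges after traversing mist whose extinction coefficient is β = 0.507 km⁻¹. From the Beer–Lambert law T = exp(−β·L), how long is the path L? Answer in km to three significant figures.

3.49 km

Beer–Lambert: T = exp(−βL) ⇒ L = −ln(T)/β = −ln(0.170)/0.507 = 1.7720/0.507 = 3.495 km.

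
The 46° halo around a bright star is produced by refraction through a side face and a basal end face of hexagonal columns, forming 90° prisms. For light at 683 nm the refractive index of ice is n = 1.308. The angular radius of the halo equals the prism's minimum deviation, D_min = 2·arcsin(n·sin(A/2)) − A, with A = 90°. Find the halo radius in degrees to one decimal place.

45.3°

n·sin(A/2) = 1.308 × sin 45° = 1.308 × 0.7071 = 0.9249.
D_min = 2·arcsin(0.9249) − 90° = 2 × 67.653° − 90° = 45.305°.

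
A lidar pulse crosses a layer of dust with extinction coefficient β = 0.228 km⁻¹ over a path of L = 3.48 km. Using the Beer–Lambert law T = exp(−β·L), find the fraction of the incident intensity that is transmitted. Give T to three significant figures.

0.452

τ = β·L = 0.228 × 3.48 = 0.7934.
T = exp(−0.7934) = 0.4523.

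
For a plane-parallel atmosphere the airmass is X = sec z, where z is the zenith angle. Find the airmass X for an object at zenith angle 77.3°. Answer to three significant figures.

4.55

X = sec z = 1/cos 77.3° = 1/0.2198 = 4.5486.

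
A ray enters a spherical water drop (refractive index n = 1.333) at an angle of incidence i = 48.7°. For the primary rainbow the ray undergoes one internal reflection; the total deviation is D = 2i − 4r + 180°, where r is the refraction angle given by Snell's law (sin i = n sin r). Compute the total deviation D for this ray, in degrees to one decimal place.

140.2°

sin r = sin 48.7° / 1.333 = 0.7513/1.333 = 0.5636; r = 34.30°.
D = 2·48.7° − 4·34.30° + 180° = 97.40° − 137.22° + 180° = 140.18°.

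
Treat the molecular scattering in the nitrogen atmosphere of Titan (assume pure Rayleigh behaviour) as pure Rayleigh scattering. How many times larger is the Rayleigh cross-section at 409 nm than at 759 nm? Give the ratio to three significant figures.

11.9

Rayleigh scattering ∝ λ⁻⁴, so the ratio of coefficients is the inverse fourth power of the wavelength ratio.
σ(409)/σ(759) = (759/409)⁴ = (1.8557)⁴ = 11.86.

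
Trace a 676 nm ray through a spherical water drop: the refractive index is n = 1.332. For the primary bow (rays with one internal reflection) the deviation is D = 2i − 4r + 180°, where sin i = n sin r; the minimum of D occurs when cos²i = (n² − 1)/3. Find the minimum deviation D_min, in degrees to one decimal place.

cos²i = (1.77422 − 1)/3 = 0.25807; i = arccos(0.50801) = 59.469°.
sin r = sin 59.469°/1.332 = 0.64666; r = 40.290°.
D_min = 2·59.469° − 4·40.290° + 180° = 137.776°.

137.8°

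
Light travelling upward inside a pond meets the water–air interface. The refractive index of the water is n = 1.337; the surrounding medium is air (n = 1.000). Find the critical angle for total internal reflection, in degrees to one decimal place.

sin θ_c = n_air / n = 1.000 / 1.337 = 0.7479.
θ_c = arcsin(0.7479) = 48.41°.

48.4°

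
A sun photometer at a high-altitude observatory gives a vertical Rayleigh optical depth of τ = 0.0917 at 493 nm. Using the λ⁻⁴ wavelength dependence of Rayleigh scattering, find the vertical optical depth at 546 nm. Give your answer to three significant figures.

0.0610

τ(546 nm) = τ(493 nm) × (493/546)⁴ = 0.0917 × (0.9029)⁴ = 0.0917 × 0.6647 = 0.0610.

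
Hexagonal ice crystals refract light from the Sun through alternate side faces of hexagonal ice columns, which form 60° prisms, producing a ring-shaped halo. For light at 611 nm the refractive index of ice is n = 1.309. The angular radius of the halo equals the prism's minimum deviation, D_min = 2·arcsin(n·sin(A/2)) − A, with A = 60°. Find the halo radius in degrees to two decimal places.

21.76°

n·sin(A/2) = 1.309 × sin 30° = 1.309 × 0.5000 = 0.6545.
D_min = 2·arcsin(0.6545) − 60° = 2 × 40.882° − 60° = 21.763°.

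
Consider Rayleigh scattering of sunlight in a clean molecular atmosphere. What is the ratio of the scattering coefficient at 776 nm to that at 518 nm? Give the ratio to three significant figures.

Rayleigh scattering ∝ λ⁻⁴, so the ratio of coefficients is the inverse fourth power of the wavelength ratio.
σ(776)/σ(518) = (518/776)⁴ = (0.6675)⁴ = 0.1986.

0.199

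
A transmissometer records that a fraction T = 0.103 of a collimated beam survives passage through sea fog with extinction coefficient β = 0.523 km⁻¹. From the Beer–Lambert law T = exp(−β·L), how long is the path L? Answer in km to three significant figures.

Beer–Lambert: T = exp(−βL) ⇒ L = −ln(T)/β = −ln(0.103)/0.523 = 2.2730/0.523 = 4.346 km.

4.35 km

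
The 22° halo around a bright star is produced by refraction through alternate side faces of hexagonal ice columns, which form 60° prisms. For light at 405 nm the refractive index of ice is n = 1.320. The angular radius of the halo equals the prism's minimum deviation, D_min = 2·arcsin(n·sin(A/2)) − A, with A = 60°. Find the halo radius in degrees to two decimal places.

22.60°

n·sin(A/2) = 1.320 × sin 30° = 1.320 × 0.5000 = 0.6600.
D_min = 2·arcsin(0.6600) − 60° = 2 × 41.300° − 60° = 22.600°.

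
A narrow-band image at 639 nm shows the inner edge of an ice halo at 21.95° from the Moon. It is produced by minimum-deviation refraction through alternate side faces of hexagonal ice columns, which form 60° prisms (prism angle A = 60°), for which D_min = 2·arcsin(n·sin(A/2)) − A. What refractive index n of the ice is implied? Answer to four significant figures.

Rearranging: n = sin((D_min + A)/2) / sin(A/2).
(D_min + A)/2 = (21.95° + 60°)/2 = 40.975°.
n = sin 40.975° / sin 30° = 0.6557 / 0.5000 = 1.3115.

1.311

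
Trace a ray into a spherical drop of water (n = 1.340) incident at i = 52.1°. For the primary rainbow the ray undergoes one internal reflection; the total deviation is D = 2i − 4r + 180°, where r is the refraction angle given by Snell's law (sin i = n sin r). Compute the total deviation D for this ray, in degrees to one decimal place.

139.9°

sin r = sin 52.1° / 1.340 = 0.7891/1.340 = 0.5889; r = 36.08°.
D = 2·52.1° − 4·36.08° + 180° = 104.20° − 144.31° + 180° = 139.89°.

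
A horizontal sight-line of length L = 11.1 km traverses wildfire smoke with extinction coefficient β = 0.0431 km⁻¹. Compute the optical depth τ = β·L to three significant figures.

τ = β·L = 0.0431 × 11.1 = 0.4784.

0.478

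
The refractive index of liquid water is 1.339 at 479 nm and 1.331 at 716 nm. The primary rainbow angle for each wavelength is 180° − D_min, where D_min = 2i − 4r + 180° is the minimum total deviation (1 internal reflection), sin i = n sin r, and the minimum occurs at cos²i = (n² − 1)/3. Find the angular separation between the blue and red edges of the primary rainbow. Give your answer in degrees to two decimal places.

At 479 nm (n = 1.339): cos²i = 0.26431 → i = 59.062°, r = 39.834°, D_min = 138.786°, rainbow angle = 41.214°.
At 716 nm (n = 1.331): cos²i = 0.25719 → i = 59.527°, r = 40.356°, D_min = 137.630°, rainbow angle = 42.370°.
Angular width = |41.214° − 42.370°| = 1.156°.

1.16°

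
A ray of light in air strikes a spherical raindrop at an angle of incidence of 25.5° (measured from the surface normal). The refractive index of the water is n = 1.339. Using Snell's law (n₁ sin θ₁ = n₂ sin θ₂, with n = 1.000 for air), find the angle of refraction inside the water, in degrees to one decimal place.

Snell: sin θ_r = sin θ_i / n = sin 25.5° / 1.339 = 0.4305 / 1.339 = 0.3215.
θ_r = arcsin(0.3215) = 18.75°.

18.8°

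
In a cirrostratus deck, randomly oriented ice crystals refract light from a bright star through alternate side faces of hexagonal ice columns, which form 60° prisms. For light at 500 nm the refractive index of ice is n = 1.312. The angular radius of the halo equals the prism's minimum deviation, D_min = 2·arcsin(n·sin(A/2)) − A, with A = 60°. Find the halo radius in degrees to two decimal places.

21.99°

n·sin(A/2) = 1.312 × sin 30° = 1.312 × 0.5000 = 0.6560.
D_min = 2·arcsin(0.6560) − 60° = 2 × 40.996° − 60° = 21.991°.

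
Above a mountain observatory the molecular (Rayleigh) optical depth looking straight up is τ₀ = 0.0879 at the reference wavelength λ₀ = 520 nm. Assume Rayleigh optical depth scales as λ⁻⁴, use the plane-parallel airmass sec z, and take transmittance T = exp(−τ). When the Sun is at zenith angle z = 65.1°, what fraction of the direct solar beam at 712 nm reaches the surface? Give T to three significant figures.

sec 65.1° = 2.3751.
τ = 0.0879 × (520/712)⁴ × 2.3751 = 0.0879 × 0.2845 × 2.3751 = 0.0594.
T = exp(−0.0594) = 0.9423.

0.942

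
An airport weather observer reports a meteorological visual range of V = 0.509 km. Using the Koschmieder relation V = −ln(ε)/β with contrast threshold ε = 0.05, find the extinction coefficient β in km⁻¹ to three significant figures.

β = −ln(0.05) / V = 2.996 / 0.509 = 5.8855 km⁻¹.

5.89 km⁻¹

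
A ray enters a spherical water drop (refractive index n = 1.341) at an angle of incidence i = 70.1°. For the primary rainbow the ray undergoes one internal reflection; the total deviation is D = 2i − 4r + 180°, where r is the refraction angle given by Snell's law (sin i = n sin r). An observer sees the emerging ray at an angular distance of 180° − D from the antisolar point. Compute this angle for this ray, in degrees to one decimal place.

sin r = sin 70.1° / 1.341 = 0.9403/1.341 = 0.7012; r = 44.52°.
D = 2·70.1° − 4·44.52° + 180° = 140.20° − 178.09° + 180° = 142.11°.
Angle from antisolar point = 180° − D = 37.89°.

37.9°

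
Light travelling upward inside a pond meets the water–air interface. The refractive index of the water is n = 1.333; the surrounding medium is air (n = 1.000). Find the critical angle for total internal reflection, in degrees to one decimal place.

48.6°

sin θ_c = n_air / n = 1.000 / 1.333 = 0.7502.
θ_c = arcsin(0.7502) = 48.61°.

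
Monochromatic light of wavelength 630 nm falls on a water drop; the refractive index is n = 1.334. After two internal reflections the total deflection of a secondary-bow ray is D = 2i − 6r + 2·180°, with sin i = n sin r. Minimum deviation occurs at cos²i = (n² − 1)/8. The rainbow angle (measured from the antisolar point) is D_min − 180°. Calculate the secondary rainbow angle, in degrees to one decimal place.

cos²i = (1.77956 − 1)/8 = 0.09744; i = arccos(0.31216) = 71.810°.
sin r = sin 71.810°/1.334 = 0.71217; r = 45.411°.
D_min = 2·71.810° − 6·45.411° + 360° = 231.153°.
Rainbow angle = D_min − 180° = 51.153°.

51.2°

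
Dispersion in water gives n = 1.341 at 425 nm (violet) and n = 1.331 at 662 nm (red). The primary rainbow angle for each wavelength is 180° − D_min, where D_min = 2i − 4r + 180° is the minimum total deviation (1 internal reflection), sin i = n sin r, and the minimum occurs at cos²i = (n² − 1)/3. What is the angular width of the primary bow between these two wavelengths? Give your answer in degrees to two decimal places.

At 425 nm (n = 1.341): cos²i = 0.26609 → i = 58.946°, r = 39.705°, D_min = 139.071°, rainbow angle = 40.929°.
At 662 nm (n = 1.331): cos²i = 0.25719 → i = 59.527°, r = 40.356°, D_min = 137.630°, rainbow angle = 42.370°.
Angular width = |40.929° − 42.370°| = 1.441°.

1.44°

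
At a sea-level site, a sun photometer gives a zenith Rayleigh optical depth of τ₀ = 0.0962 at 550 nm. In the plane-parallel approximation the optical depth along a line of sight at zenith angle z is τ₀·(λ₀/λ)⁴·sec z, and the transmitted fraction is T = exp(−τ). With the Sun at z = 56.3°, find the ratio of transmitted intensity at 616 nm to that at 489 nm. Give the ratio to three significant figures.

1.18

Airmass: sec 56.3° = 1.8023.
τ(616 nm) = 0.0962 × (550/616)⁴ × 1.8023 = 0.0962 × 0.6355 × 1.8023 = 0.1102.
τ(489 nm) = 0.0962 × (550/489)⁴ × 1.8023 = 0.0962 × 1.6004 × 1.8023 = 0.2775.
T(616)/T(489) = exp(τ_B − τ_A) = exp(0.1673) = 1.1821.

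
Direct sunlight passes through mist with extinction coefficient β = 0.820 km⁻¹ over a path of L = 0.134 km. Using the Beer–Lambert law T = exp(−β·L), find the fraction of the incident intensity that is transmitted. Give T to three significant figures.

τ = β·L = 0.820 × 0.134 = 0.1099.
T = exp(−0.1099) = 0.8959.

0.896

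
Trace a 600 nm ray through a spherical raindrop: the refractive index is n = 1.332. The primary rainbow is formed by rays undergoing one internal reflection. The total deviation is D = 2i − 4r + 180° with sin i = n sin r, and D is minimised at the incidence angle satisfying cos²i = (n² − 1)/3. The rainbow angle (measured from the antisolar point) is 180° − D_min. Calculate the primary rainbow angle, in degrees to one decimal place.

cos²i = (1.77422 − 1)/3 = 0.25807; i = arccos(0.50801) = 59.469°.
sin r = sin 59.469°/1.332 = 0.64666; r = 40.290°.
D_min = 2·59.469° − 4·40.290° + 180° = 137.776°.
Rainbow angle = 180° − D_min = 42.224°.

42.2°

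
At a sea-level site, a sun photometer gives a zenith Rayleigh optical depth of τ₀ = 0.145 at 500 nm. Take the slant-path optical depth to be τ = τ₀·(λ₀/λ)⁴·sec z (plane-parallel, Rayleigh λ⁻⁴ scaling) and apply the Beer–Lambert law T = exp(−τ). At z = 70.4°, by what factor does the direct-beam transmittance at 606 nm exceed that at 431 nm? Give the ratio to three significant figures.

Airmass: sec 70.4° = 2.9811.
τ(606 nm) = 0.145 × (500/606)⁴ × 2.9811 = 0.145 × 0.4634 × 2.9811 = 0.2003.
τ(431 nm) = 0.145 × (500/431)⁴ × 2.9811 = 0.145 × 1.8112 × 2.9811 = 0.7829.
T(606)/T(431) = exp(τ_B − τ_A) = exp(0.5826) = 1.7907.

1.79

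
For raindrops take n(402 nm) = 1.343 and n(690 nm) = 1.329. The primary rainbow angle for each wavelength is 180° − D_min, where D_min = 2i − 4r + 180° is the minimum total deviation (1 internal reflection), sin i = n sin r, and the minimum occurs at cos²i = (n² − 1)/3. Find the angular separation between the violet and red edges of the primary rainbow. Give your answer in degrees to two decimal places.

At 402 nm (n = 1.343): cos²i = 0.26788 → i = 58.830°, r = 39.577°, D_min = 139.354°, rainbow angle = 40.646°.
At 690 nm (n = 1.329): cos²i = 0.25541 → i = 59.643°, r = 40.487°, D_min = 137.337°, rainbow angle = 42.663°.
Angular width = |40.646° − 42.663°| = 2.017°.

2.02°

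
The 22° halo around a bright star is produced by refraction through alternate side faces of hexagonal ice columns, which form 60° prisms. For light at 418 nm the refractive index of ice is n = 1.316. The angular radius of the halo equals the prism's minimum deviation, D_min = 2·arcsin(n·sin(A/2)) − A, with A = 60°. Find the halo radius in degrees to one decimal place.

22.3°

n·sin(A/2) = 1.316 × sin 30° = 1.316 × 0.5000 = 0.6580.
D_min = 2·arcsin(0.6580) − 60° = 2 × 41.148° − 60° = 22.295°.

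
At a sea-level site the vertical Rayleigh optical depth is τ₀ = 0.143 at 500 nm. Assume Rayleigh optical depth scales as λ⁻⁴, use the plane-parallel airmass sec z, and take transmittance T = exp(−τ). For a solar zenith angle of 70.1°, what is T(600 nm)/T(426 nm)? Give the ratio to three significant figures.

1.81

Airmass: sec 70.1° = 2.9379.
τ(600 nm) = 0.143 × (500/600)⁴ × 2.9379 = 0.143 × 0.4823 × 2.9379 = 0.2026.
τ(426 nm) = 0.143 × (500/426)⁴ × 2.9379 = 0.143 × 1.8978 × 2.9379 = 0.7973.
T(600)/T(426) = exp(τ_B − τ_A) = exp(0.5947) = 1.8125.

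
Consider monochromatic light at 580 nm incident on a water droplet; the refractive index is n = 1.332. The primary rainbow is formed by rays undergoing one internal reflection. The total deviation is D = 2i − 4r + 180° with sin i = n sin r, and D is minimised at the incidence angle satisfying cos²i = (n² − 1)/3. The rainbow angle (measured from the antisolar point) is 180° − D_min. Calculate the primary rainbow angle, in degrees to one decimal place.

cos²i = (1.77422 − 1)/3 = 0.25807; i = arccos(0.50801) = 59.469°.
sin r = sin 59.469°/1.332 = 0.64666; r = 40.290°.
D_min = 2·59.469° − 4·40.290° + 180° = 137.776°.
Rainbow angle = 180° − D_min = 42.224°.

42.2°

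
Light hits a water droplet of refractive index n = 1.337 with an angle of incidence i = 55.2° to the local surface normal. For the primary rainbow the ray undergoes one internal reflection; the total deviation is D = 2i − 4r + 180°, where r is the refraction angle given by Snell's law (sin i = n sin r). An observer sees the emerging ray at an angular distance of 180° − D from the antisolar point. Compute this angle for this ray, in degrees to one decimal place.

41.2°

sin r = sin 55.2° / 1.337 = 0.8211/1.337 = 0.6142; r = 37.89°.
D = 2·55.2° − 4·37.89° + 180° = 110.40° − 151.57° + 180° = 138.83°.
Angle from antisolar point = 180° − D = 41.17°.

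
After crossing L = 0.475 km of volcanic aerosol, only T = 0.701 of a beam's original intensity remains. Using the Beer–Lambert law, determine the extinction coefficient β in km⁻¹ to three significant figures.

0.748 km⁻¹

Beer–Lambert: T = exp(−βL) ⇒ β = −ln(T)/L = −ln(0.701)/0.475 = 0.3552/0.475 = 0.7479 km⁻¹.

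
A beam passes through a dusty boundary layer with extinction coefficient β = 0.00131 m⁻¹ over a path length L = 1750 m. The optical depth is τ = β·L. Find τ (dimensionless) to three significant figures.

τ = β·L = 0.00131 × 1750 = 2.2925.

2.29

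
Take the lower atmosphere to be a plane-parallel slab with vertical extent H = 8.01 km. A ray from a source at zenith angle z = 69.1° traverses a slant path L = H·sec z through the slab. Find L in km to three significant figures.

22.5 km

sec z = 1/cos 69.1° = 2.8032.
L = 8.01 × 2.8032 = 22.453 km.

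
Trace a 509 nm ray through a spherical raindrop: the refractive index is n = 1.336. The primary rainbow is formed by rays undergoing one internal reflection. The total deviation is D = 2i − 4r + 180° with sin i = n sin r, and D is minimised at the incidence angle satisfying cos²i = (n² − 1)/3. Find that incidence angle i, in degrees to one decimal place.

cos²i = (1.336² − 1)/3 = (1.78490 − 1)/3 = 0.26163.
cos i = 0.51150, so i = 59.236°.

59.2°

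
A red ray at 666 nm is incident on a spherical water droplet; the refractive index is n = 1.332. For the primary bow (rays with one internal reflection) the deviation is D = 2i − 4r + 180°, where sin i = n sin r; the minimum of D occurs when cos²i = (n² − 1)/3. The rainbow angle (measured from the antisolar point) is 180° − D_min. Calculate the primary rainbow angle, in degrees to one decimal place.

cos²i = (1.77422 − 1)/3 = 0.25807; i = arccos(0.50801) = 59.469°.
sin r = sin 59.469°/1.332 = 0.64666; r = 40.290°.
D_min = 2·59.469° − 4·40.290° + 180° = 137.776°.
Rainbow angle = 180° − D_min = 42.224°.

42.2°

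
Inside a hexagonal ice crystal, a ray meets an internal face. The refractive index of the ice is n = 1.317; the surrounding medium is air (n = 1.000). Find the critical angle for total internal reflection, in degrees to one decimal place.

49.4°

sin θ_c = n_air / n = 1.000 / 1.317 = 0.7593.
θ_c = arcsin(0.7593) = 49.40°.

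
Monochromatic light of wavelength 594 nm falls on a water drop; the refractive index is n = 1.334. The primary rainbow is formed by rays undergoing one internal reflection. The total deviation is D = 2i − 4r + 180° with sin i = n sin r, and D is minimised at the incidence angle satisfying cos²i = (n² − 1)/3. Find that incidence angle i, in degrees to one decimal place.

cos²i = (1.334² − 1)/3 = (1.77956 − 1)/3 = 0.25985.
cos i = 0.50976, so i = 59.352°.

59.4°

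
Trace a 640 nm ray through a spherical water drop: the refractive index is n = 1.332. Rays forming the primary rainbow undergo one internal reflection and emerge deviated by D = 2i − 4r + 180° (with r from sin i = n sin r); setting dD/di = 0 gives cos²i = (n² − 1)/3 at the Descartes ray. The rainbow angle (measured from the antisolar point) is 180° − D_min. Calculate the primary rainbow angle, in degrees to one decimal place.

42.2°

cos²i = (1.77422 − 1)/3 = 0.25807; i = arccos(0.50801) = 59.469°.
sin r = sin 59.469°/1.332 = 0.64666; r = 40.290°.
D_min = 2·59.469° − 4·40.290° + 180° = 137.776°.
Rainbow angle = 180° − D_min = 42.224°.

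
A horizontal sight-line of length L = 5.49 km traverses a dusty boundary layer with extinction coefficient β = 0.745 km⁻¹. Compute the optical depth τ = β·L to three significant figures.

τ = β·L = 0.745 × 5.49 = 4.0900.

4.09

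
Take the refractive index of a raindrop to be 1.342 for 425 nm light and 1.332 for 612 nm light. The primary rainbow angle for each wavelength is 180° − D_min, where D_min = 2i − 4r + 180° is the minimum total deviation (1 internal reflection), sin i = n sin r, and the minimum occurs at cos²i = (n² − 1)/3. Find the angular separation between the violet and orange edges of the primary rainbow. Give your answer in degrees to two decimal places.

At 425 nm (n = 1.342): cos²i = 0.26699 → i = 58.888°, r = 39.641°, D_min = 139.213°, rainbow angle = 40.787°.
At 612 nm (n = 1.332): cos²i = 0.25807 → i = 59.469°, r = 40.290°, D_min = 137.776°, rainbow angle = 42.224°.
Angular width = |40.787° − 42.224°| = 1.437°.

1.44°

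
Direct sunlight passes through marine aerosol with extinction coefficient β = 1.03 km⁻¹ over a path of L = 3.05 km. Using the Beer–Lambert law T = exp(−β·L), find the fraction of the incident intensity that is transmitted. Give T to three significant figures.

0.0432

τ = β·L = 1.03 × 3.05 = 3.1415.
T = exp(−3.1415) = 0.0432.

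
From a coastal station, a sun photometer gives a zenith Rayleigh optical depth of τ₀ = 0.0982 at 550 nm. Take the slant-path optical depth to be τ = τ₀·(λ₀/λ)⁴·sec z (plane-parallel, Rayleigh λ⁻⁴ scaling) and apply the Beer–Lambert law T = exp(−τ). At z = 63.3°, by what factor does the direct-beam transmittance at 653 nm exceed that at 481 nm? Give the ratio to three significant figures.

Airmass: sec 63.3° = 2.2256.
τ(653 nm) = 0.0982 × (550/653)⁴ × 2.2256 = 0.0982 × 0.5033 × 2.2256 = 0.1100.
τ(481 nm) = 0.0982 × (550/481)⁴ × 2.2256 = 0.0982 × 1.7095 × 2.2256 = 0.3736.
T(653)/T(481) = exp(τ_B − τ_A) = exp(0.2636) = 1.3016.

1.30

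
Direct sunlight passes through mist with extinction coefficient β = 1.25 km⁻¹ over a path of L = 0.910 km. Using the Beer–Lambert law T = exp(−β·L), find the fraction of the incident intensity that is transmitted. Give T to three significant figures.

τ = β·L = 1.25 × 0.910 = 1.1375.
T = exp(−1.1375) = 0.3206.

0.321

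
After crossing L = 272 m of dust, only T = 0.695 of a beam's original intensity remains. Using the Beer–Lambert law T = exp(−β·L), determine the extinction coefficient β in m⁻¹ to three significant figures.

0.00134 m⁻¹

Beer–Lambert: T = exp(−βL) ⇒ β = −ln(T)/L = −ln(0.695)/272 = 0.3638/272 = 0.001338 m⁻¹.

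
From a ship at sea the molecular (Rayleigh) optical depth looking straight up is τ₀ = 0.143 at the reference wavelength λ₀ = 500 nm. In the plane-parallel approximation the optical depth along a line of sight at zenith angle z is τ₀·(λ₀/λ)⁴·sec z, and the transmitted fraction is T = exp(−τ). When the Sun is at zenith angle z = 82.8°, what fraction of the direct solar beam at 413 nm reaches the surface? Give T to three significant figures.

sec 82.8° = 7.9787.
τ = 0.143 × (500/413)⁴ × 7.9787 = 0.143 × 2.1482 × 7.9787 = 2.4510.
T = exp(−2.4510) = 0.0862.

0.0862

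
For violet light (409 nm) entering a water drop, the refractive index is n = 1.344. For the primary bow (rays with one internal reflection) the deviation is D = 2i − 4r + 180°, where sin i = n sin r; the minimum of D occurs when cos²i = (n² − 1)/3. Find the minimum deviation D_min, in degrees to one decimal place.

139.5°

cos²i = (1.80634 − 1)/3 = 0.26878; i = arccos(0.51844) = 58.772°.
sin r = sin 58.772°/1.344 = 0.63625; r = 39.512°.
D_min = 2·58.772° − 4·39.512° + 180° = 139.495°.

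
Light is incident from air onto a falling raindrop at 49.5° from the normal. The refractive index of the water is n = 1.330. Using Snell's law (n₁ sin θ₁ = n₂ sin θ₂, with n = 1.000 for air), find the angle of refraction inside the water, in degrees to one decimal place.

Snell: sin θ_r = sin θ_i / n = sin 49.5° / 1.330 = 0.7604 / 1.330 = 0.5717.
θ_r = arcsin(0.5717) = 34.87°.

34.9°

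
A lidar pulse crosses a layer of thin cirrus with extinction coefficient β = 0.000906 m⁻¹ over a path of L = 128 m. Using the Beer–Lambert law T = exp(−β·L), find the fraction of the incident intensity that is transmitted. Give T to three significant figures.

0.891

τ = β·L = 0.000906 × 128 = 0.1160.
T = exp(−0.1160) = 0.8905.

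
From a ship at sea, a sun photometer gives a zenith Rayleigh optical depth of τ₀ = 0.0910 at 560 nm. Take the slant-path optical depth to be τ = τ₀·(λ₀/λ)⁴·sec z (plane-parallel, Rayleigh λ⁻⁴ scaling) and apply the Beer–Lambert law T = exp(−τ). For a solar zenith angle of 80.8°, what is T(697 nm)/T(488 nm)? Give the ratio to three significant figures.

2.12

Airmass: sec 80.8° = 6.2546.
τ(697 nm) = 0.0910 × (560/697)⁴ × 6.2546 = 0.0910 × 0.4167 × 6.2546 = 0.2372.
τ(488 nm) = 0.0910 × (560/488)⁴ × 6.2546 = 0.0910 × 1.7341 × 6.2546 = 0.9870.
T(697)/T(488) = exp(τ_B − τ_A) = exp(0.7498) = 2.1166.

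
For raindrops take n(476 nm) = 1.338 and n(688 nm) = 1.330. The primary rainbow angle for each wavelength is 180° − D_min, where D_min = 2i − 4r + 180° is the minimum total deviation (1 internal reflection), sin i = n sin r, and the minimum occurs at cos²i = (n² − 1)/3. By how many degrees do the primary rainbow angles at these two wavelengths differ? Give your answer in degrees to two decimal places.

At 476 nm (n = 1.338): cos²i = 0.26341 → i = 59.120°, r = 39.899°, D_min = 138.643°, rainbow angle = 41.357°.
At 688 nm (n = 1.330): cos²i = 0.25630 → i = 59.585°, r = 40.422°, D_min = 137.484°, rainbow angle = 42.516°.
Angular width = |41.357° − 42.516°| = 1.160°.

1.16°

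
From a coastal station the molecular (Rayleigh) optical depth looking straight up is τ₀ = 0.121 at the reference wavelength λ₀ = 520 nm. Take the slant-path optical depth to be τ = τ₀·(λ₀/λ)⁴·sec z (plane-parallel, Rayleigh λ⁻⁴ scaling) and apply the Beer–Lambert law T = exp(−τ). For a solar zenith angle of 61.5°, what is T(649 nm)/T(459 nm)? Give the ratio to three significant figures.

Airmass: sec 61.5° = 2.0957.
τ(649 nm) = 0.121 × (520/649)⁴ × 2.0957 = 0.121 × 0.4121 × 2.0957 = 0.1045.
τ(459 nm) = 0.121 × (520/459)⁴ × 2.0957 = 0.121 × 1.6473 × 2.0957 = 0.4177.
T(649)/T(459) = exp(τ_B − τ_A) = exp(0.3132) = 1.3678.

1.37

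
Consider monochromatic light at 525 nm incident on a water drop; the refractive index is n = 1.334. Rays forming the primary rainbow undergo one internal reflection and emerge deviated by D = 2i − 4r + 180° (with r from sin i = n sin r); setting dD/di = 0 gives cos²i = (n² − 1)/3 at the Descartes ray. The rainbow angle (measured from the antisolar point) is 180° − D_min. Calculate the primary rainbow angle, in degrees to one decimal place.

cos²i = (1.77956 − 1)/3 = 0.25985; i = arccos(0.50976) = 59.352°.
sin r = sin 59.352°/1.334 = 0.64492; r = 40.159°.
D_min = 2·59.352° − 4·40.159° + 180° = 138.067°.
Rainbow angle = 180° − D_min = 41.933°.

41.9°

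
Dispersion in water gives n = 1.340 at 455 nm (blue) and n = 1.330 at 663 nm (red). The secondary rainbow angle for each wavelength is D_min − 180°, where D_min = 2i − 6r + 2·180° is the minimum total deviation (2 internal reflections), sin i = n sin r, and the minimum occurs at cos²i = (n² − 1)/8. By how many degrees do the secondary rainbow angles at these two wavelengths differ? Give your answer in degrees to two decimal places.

At 455 nm (n = 1.340): cos²i = 0.09945 → i = 71.618°, r = 45.088°, D_min = 232.709°, rainbow angle = 52.709°.
At 663 nm (n = 1.330): cos²i = 0.09611 → i = 71.940°, r = 45.630°, D_min = 230.101°, rainbow angle = 50.101°.
Angular width = |52.709° − 50.101°| = 2.608°.

2.61°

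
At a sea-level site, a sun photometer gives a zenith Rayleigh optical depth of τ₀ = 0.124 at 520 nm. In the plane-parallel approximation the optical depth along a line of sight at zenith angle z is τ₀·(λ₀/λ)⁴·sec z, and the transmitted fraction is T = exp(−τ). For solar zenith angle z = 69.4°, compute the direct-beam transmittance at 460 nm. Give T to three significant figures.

0.562

sec 69.4° = 2.8422.
τ = 0.124 × (520/460)⁴ × 2.8422 = 0.124 × 1.6330 × 2.8422 = 0.5755.
T = exp(−0.5755) = 0.5624.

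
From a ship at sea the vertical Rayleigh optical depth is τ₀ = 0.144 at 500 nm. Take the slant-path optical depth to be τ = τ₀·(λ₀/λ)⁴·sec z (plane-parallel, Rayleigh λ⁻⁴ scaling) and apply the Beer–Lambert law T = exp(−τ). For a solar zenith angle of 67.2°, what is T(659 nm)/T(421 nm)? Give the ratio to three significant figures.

1.85

Airmass: sec 67.2° = 2.5805.
τ(659 nm) = 0.144 × (500/659)⁴ × 2.5805 = 0.144 × 0.3314 × 2.5805 = 0.1231.
τ(421 nm) = 0.144 × (500/421)⁴ × 2.5805 = 0.144 × 1.9895 × 2.5805 = 0.7393.
T(659)/T(421) = exp(τ_B − τ_A) = exp(0.6162) = 1.8518.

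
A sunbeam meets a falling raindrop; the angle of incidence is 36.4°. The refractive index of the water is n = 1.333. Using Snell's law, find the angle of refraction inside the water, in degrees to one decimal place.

26.4°

Snell: sin θ_r = sin θ_i / n = sin 36.4° / 1.333 = 0.5934 / 1.333 = 0.4452.
θ_r = arcsin(0.4452) = 26.43°.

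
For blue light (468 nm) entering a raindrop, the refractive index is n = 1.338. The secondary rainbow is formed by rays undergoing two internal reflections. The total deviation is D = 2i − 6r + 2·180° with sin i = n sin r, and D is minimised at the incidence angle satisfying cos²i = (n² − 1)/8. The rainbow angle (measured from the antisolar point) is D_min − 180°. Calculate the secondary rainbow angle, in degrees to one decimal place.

cos²i = (1.79024 − 1)/8 = 0.09878; i = arccos(0.31429) = 71.682°.
sin r = sin 71.682°/1.338 = 0.70951; r = 45.195°.
D_min = 2·71.682° − 6·45.195° + 360° = 232.193°.
Rainbow angle = D_min − 180° = 52.193°.

52.2°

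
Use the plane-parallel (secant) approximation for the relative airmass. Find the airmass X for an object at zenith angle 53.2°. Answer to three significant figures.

1.67

X = sec z = 1/cos 53.2° = 1/0.5990 = 1.6694.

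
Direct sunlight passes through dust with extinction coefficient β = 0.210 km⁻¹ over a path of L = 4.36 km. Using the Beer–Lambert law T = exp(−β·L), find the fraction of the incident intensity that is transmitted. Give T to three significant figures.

τ = β·L = 0.210 × 4.36 = 0.9156.
T = exp(−0.9156) = 0.4003.

0.400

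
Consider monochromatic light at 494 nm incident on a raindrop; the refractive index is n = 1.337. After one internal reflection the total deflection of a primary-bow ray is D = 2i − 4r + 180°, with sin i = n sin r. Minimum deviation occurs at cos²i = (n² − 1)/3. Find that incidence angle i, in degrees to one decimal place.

59.2°

cos²i = (1.337² − 1)/3 = (1.78757 − 1)/3 = 0.26252.
cos i = 0.51237, so i = 59.178°.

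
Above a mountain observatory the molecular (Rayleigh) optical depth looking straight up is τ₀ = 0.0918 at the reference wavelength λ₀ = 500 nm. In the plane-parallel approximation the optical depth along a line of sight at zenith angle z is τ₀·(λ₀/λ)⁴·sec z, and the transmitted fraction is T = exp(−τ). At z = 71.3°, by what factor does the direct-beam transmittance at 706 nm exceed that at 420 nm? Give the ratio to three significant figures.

1.65

Airmass: sec 71.3° = 3.1190.
τ(706 nm) = 0.0918 × (500/706)⁴ × 3.1190 = 0.0918 × 0.2516 × 3.1190 = 0.0720.
τ(420 nm) = 0.0918 × (500/420)⁴ × 3.1190 = 0.0918 × 2.0086 × 3.1190 = 0.5751.
T(706)/T(420) = exp(τ_B − τ_A) = exp(0.5031) = 1.6538.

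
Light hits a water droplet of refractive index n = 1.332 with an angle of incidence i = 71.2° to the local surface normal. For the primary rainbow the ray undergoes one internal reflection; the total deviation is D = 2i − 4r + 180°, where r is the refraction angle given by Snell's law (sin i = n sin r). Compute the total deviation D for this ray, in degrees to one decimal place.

sin r = sin 71.2° / 1.332 = 0.9466/1.332 = 0.7107; r = 45.29°.
D = 2·71.2° − 4·45.29° + 180° = 142.40° − 181.17° + 180° = 141.23°.

141.2°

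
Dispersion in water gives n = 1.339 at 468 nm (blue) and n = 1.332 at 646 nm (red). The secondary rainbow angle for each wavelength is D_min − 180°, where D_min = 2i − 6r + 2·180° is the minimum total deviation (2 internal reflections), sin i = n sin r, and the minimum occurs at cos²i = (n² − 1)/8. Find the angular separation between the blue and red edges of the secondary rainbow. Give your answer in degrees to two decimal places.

At 468 nm (n = 1.339): cos²i = 0.09912 → i = 71.650°, r = 45.141°, D_min = 232.451°, rainbow angle = 52.451°.
At 646 nm (n = 1.332): cos²i = 0.09678 → i = 71.875°, r = 45.520°, D_min = 230.628°, rainbow angle = 50.628°.
Angular width = |52.451° − 50.628°| = 1.823°.

1.82°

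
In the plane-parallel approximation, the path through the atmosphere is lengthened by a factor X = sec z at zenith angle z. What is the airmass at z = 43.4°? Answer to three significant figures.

1.38

X = sec z = 1/cos 43.4° = 1/0.7266 = 1.3763.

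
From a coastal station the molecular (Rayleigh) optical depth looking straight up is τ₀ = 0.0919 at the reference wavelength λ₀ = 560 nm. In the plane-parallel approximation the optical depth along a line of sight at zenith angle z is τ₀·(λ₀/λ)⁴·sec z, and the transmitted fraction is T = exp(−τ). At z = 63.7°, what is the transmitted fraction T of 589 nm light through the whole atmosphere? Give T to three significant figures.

sec 63.7° = 2.2570.
τ = 0.0919 × (560/589)⁴ × 2.2570 = 0.0919 × 0.8171 × 2.2570 = 0.1695.
T = exp(−0.1695) = 0.8441.

0.844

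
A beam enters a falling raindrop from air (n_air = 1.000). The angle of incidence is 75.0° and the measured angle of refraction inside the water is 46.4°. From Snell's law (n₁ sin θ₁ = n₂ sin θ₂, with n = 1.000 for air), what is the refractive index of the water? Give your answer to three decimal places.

n = sin θ_i / sin θ_r = sin 75.0° / sin 46.4° = 0.9659 / 0.7242 = 1.3338.

1.334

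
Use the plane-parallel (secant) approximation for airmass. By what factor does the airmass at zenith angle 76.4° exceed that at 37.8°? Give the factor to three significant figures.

X(76.4°)/X(37.8°) = sec 76.4° / sec 37.8° = cos 37.8° / cos 76.4° = 0.7902/0.2351 = 3.3603.

3.36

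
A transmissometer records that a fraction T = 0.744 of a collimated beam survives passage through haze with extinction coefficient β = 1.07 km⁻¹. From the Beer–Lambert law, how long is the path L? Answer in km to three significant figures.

Beer–Lambert: T = exp(−βL) ⇒ L = −ln(T)/β = −ln(0.744)/1.07 = 0.2957/1.07 = 0.2764 km.

0.276 km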